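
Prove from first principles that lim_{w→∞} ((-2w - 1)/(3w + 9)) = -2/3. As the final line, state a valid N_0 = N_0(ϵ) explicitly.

Suppose ϵ > 0. We seek N_0 > 0 such that w > N_0 implies |(-2w - 1)/(3w + 9) + 2/3| < ϵ.
(-2w - 1)/(3w + 9) + 2/3 = (3(-2w - 1) − (-2)(3w + 9)) / (3(3w + 9)) = 15/(3(3w + 9)).
For w > 0 we have 3w + 9 > 3w, so |(-2w - 1)/(3w + 9) + 2/3| = 15/(3(3w + 9)) < 15/(3·3w) = (5/3)/w.
Thus |(-2w - 1)/(3w + 9) + 2/3| < ϵ whenever w > (5/3)/ϵ.
Take N_0 = (5/3)/ϵ. If w > N_0 then |(-2w - 1)/(3w + 9) + 2/3| < (5/3)/w < ϵ.

N_0 = (5/3)/ϵ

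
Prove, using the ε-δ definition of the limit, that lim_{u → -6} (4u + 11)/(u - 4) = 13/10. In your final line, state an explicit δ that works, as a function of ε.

Let ε > 0 be given. We want δ > 0 with 0 < |u + 6| < δ ⇒ |(4u + 11)/(u - 4) − (13/10)| < ε.
Combining over a common denominator, (4u + 11)/(u - 4) − (13/10) = [(4u + 11)·(-10) − (-13)·(u - 4)] / [(-10)·(u - 4)] = -27(u + 6) / ((-10)(u - 4)).
So |(4u + 11)/(u - 4) − (13/10)| = 27|u + 6| / (10·|u − 4|).
Require δ ≤ 5, so |u − 4| ≥ |-10| − |u + 6| > 10 − 5 = 5.
Hence |(4u + 11)/(u - 4) − (13/10)| < 27|u + 6|/(10·5) = (27/50)|u + 6|, which is < ε once |u + 6| < (50/27)ε.
Take δ = min(5, (50/27)ε). Then 0 < |u + 6| < δ forces both bounds, so |(4u + 11)/(u - 4) − (13/10)| < ε.

δ = min(5, (50/27)ε)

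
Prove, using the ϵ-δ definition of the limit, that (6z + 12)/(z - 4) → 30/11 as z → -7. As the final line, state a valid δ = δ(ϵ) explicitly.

Fix ϵ > 0. We want δ > 0 with 0 < |z + 7| < δ ⇒ |(6z + 12)/(z - 4) − (30/11)| < ϵ.
Combining over a common denominator, (6z + 12)/(z - 4) − (30/11) = [(6z + 12)·(-11) − (-30)·(z - 4)] / [(-11)·(z - 4)] = -36(z + 7) / ((-11)(z - 4)).
So |(6z + 12)/(z - 4) − (30/11)| = 36|z + 7| / (11·|z − 4|).
Restrict δ ≤ 11/2. Then |z + 7| < 11/2 gives |z − 4| = |(z + 7) + (-11)| ≥ 11 − 11/2 = 11/2.
Hence |(6z + 12)/(z - 4) − (30/11)| < 36|z + 7|/(11·(11/2)) = (72/121)|z + 7|, which is < ϵ once |z + 7| < (121/72)ϵ.
Take δ = min(11/2, (121/72)ϵ). Then 0 < |z + 7| < δ forces both bounds, so |(6z + 12)/(z - 4) − (30/11)| < ϵ.

δ = min(11/2, (121/72)ϵ)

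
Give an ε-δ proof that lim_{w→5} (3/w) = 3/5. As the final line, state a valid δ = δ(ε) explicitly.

Let ε > 0. We seek δ > 0 such that 0 < |w − 5| < δ implies |3/w − (3/5)| < ε.
|3/w − (3/5)| = 3·|5 − w|/(5·|w|) = 3|w − 5|/(5|w|).
Restrict δ ≤ 5/2. Then |w − 5| < 5/2 gives |w| > 5/2, so 5|w| > 25/2.
Then |3/w − (3/5)| < 3|w − 5|/(25/2), which is < ε when |w − 5| < (25/6)ε.
Take δ = min(5/2, (25/6)ε). Then 0 < |w − 5| < δ gives both |w − 5| < 5/2 and |w − 5| < (25/6)ε, so |3/w − (3/5)| < ε.

δ = min(5/2, (25/6)ε)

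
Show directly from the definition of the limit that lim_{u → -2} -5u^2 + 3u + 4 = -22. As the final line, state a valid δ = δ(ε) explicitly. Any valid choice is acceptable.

δ = min(1, ε/28)

Fix ε > 0. We want δ > 0 such that 0 < |u + 2| < δ implies |(-5u^2 + 3u + 4) + 22| < ε.
(-5u^2 + 3u + 4) + 22 = -5u^2 + 3u + 26 = (u + 2)(-5u + 13).
So |(-5u^2 + 3u + 4) + 22| = |u + 2|·|-5u + 13|.
Require δ ≤ 1. Then |u + 2| < 1 gives |u| < 3, and by the triangle inequality |-5u + 13| ≤ 5·3 + 13 = 28.
Hence |(-5u^2 + 3u + 4) + 22| ≤ 28|u + 2| < ε provided |u + 2| < ε/28.
Choosing δ = min(1, ε/28) ensures both conditions, hence |(-5u^2 + 3u + 4) + 22| < ε.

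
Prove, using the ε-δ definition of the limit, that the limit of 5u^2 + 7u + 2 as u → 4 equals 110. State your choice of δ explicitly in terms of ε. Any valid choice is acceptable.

Fix ε > 0. We want δ > 0 such that 0 < |u − 4| < δ implies |(5u^2 + 7u + 2) − 110| < ε.
(5u^2 + 7u + 2) − 110 = 5u^2 + 7u - 108 = (u − 4)(5u + 27).
So |(5u^2 + 7u + 2) − 110| = |u − 4|·|5u + 27|.
Assume first that |u − 4| < 1, so |u| < 5. Then |5u + 27| ≤ 5·5 + 27 = 52.
Hence |(5u^2 + 7u + 2) − 110| ≤ 52|u − 4| < ε provided |u − 4| < ε/52.
Take δ = min(1, ε/52). Then 0 < |u − 4| < δ gives both |u − 4| < 1 and |u − 4| < ε/52, so |(5u^2 + 7u + 2) − 110| < ε.

δ = min(1, ε/52)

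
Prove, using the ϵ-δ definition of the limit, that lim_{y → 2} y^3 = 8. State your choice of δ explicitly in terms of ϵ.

Let ϵ > 0 be given. We seek δ > 0 with 0 < |y − 2| < δ ⇒ |y^3 − 8| < ϵ.
Factor: y^3 − 8 = (y − 2)(y^2 + 2y + 4), so |y^3 − 8| = |y − 2|·|y^2 + 2y + 4|.
Impose δ ≤ 1 so that |y| < 3; then |y^2 + 2y + 4| ≤ 19.
Hence |y^3 − 8| ≤ 19|y − 2|, which is < ϵ once |y − 2| < ϵ/19.
Take δ = min(1, ϵ/19). If 0 < |y − 2| < δ then both bounds hold and |y^3 − 8| ≤ 19|y − 2| < 19·(ϵ/19) = ϵ.

δ = min(1, ϵ/19)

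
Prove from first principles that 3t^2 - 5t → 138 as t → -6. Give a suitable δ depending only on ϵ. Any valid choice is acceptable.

Let ϵ > 0 be given. We want δ > 0 such that 0 < |t + 6| < δ implies |(3t^2 - 5t) − 138| < ϵ.
(3t^2 - 5t) − 138 = 3t^2 - 5t - 138 = (t + 6)(3t - 23).
So |(3t^2 - 5t) − 138| = |t + 6|·|3t - 23|.
Assume first that |t + 6| < 2, so |t| < 8. Then |3t - 23| ≤ 3·8 + 23 = 47.
Hence |(3t^2 - 5t) − 138| ≤ 47|t + 6| < ϵ provided |t + 6| < ϵ/47.
Take δ = min(2, ϵ/47). Then 0 < |t + 6| < δ gives both |t + 6| < 2 and |t + 6| < ϵ/47, so |(3t^2 - 5t) − 138| < ϵ.

δ = min(2, ϵ/47)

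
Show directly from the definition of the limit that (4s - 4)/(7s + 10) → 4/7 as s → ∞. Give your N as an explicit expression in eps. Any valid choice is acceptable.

Let eps > 0 be given. We seek N > 0 such that s > N implies |(4s - 4)/(7s + 10) − (4/7)| < eps.
(4s - 4)/(7s + 10) − (4/7) = (7(4s - 4) − 4(7s + 10)) / (7(7s + 10)) = -68/(7(7s + 10)).
For s > 0 we have 7s + 10 > 7s, so |(4s - 4)/(7s + 10) − (4/7)| = 68/(7(7s + 10)) < 68/(7·7s) = (68/49)/s.
Thus |(4s - 4)/(7s + 10) − (4/7)| < eps whenever s > (68/49)/eps.
Take N = (68/49)/eps. If s > N then |(4s - 4)/(7s + 10) − (4/7)| < (68/49)/s < eps.

N = (68/49)/eps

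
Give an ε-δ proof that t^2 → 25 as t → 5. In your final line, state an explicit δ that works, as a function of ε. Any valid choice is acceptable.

Let ε > 0 be given. We seek δ > 0 with 0 < |t − 5| < δ ⇒ |t^2 − 25| < ε.
Factor: t^2 − 25 = (t − 5)(t + 5), so |t^2 − 25| = |t − 5|·|t + 5|.
Impose δ ≤ 2 so that |t| < 7; then |t + 5| ≤ 12.
Hence |t^2 − 25| ≤ 12|t − 5|, which is < ε once |t − 5| < ε/12.
Take δ = min(2, ε/12). If 0 < |t − 5| < δ then both bounds hold and |t^2 − 25| ≤ 12|t − 5| < 12·(ε/12) = ε.

δ = min(2, ε/12)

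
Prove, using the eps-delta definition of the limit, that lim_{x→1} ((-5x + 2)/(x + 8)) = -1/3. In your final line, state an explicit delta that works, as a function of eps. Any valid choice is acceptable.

delta = min(9/2, (27/28)eps)

Let eps > 0. We want delta > 0 with 0 < |x − 1| < delta ⇒ |(-5x + 2)/(x + 8) + 1/3| < eps.
Combining over a common denominator, (-5x + 2)/(x + 8) + 1/3 = [(-5x + 2)·9 − (-3)·(x + 8)] / [9·(x + 8)] = -42(x − 1) / (9(x + 8)).
So |(-5x + 2)/(x + 8) + 1/3| = 42|x − 1| / (9·|x + 8|).
Require delta ≤ 9/2, so |x + 8| ≥ |9| − |x − 1| > 9 − 9/2 = 9/2.
Hence |(-5x + 2)/(x + 8) + 1/3| < 42|x − 1|/(9·(9/2)) = (28/27)|x − 1|, which is < eps once |x − 1| < (27/28)eps.
Take delta = min(9/2, (27/28)eps). Then 0 < |x − 1| < delta forces both bounds, so |(-5x + 2)/(x + 8) + 1/3| < eps.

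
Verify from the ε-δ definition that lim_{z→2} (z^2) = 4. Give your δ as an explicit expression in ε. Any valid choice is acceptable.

Let ε > 0. We seek δ > 0 with 0 < |z − 2| < δ ⇒ |z^2 − 4| < ε.
Factor: z^2 − 4 = (z − 2)(z + 2), so |z^2 − 4| = |z − 2|·|z + 2|.
Restrict δ ≤ 1. Then |z − 2| < 1 gives |z| < 3, so by the triangle inequality |z + 2| ≤ 3 + 2 = 5.
Hence |z^2 − 4| ≤ 5|z − 2|, which is < ε once |z − 2| < ε/5.
Take δ = min(1, ε/5). If 0 < |z − 2| < δ then both bounds hold and |z^2 − 4| ≤ 5|z − 2| < 5·(ε/5) = ε.

δ = min(1, ε/5)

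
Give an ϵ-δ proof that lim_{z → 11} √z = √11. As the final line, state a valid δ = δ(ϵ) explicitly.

δ = min(11, √11·ϵ)

Suppose ϵ > 0. We want δ > 0 such that 0 < |z − 11| < δ implies |√z − √11| < ϵ.
Rationalise: √z − √11 = (z − 11)/(√z + √11), so |√z − √11| = |z − 11|/(√z + √11).
Restrict δ ≤ 11 so that |z − 11| < 11 forces z > 0, and then √z + √11 > √11.
Hence |√z − √11| < |z − 11|/√11, which is < ϵ once |z − 11| < √11·ϵ.
Take δ = min(11, √11·ϵ). If 0 < |z − 11| < δ then z > 0 and |√z − √11| < |z − 11|/√11 < ϵ.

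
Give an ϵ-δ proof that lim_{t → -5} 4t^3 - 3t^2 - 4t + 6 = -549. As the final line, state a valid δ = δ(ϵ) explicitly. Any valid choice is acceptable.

Fix ϵ > 0. We want δ > 0 such that 0 < |t + 5| < δ implies |(4t^3 - 3t^2 - 4t + 6) + 549| < ϵ.
(4t^3 - 3t^2 - 4t + 6) + 549 = 4t^3 - 3t^2 - 4t + 555 = (t + 5)(4t^2 - 23t + 111).
So |(4t^3 - 3t^2 - 4t + 6) + 549| = |t + 5|·|4t^2 - 23t + 111|.
Assume first that |t + 5| < 2, so |t| < 7. Then |4t^2 - 23t + 111| ≤ 4·7^2 + 23·7 + 111 = 468.
Hence |(4t^3 - 3t^2 - 4t + 6) + 549| ≤ 468|t + 5| < ϵ provided |t + 5| < ϵ/468.
Take δ = min(2, ϵ/468). Then 0 < |t + 5| < δ gives both |t + 5| < 2 and |t + 5| < ϵ/468, so |(4t^3 - 3t^2 - 4t + 6) + 549| < ϵ.

δ = min(2, ϵ/468)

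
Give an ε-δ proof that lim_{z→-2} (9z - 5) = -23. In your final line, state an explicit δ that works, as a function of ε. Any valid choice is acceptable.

δ = ε/9

Let ε > 0. We need δ > 0 so that 0 < |z + 2| < δ implies |(9z - 5) + 23| < ε.
|(9z - 5) + 23| = |9z + 18| = 9|z + 2|.
Thus it suffices that |z + 2| < ε/9.
Take δ = ε/9. If 0 < |z + 2| < δ then |(9z - 5) + 23| = 9|z + 2| < 9·(ε/9) = ε.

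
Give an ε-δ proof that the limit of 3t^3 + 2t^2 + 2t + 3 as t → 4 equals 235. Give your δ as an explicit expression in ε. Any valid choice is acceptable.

Let ε > 0. We want δ > 0 such that 0 < |t − 4| < δ implies |(3t^3 + 2t^2 + 2t + 3) − 235| < ε.
(3t^3 + 2t^2 + 2t + 3) − 235 = 3t^3 + 2t^2 + 2t - 232 = (t − 4)(3t^2 + 14t + 58).
So |(3t^3 + 2t^2 + 2t + 3) − 235| = |t − 4|·|3t^2 + 14t + 58|.
Require δ ≤ 1. Then |t − 4| < 1 gives |t| < 5, and by the triangle inequality |3t^2 + 14t + 58| ≤ 3·5^2 + 14·5 + 58 = 203.
Hence |(3t^3 + 2t^2 + 2t + 3) − 235| ≤ 203|t − 4| < ε provided |t − 4| < ε/203.
Choosing δ = min(1, ε/203) ensures both conditions, hence |(3t^3 + 2t^2 + 2t + 3) − 235| < ε.

δ = min(1, ε/203)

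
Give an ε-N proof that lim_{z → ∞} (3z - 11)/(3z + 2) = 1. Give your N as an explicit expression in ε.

Suppose ε > 0. We seek N > 0 such that z > N implies |(3z - 11)/(3z + 2) − 1| < ε.
(3z - 11)/(3z + 2) − 1 = (3(3z - 11) − 3(3z + 2)) / (3(3z + 2)) = -39/(3(3z + 2)).
For z > 0 we have 3z + 2 > 3z, so |(3z - 11)/(3z + 2) − 1| = 39/(3(3z + 2)) < 39/(3·3z) = (13/3)/z.
Thus |(3z - 11)/(3z + 2) − 1| < ε whenever z > (13/3)/ε.
Take N = (13/3)/ε. If z > N then |(3z - 11)/(3z + 2) − 1| < (13/3)/z < ε.

N = (13/3)/ε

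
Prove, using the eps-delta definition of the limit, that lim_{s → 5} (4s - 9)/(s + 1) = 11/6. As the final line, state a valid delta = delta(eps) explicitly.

Fix eps > 0. We want delta > 0 with 0 < |s − 5| < delta ⇒ |(4s - 9)/(s + 1) − (11/6)| < eps.
Combining over a common denominator, (4s - 9)/(s + 1) − (11/6) = [(4s - 9)·6 − 11·(s + 1)] / [6·(s + 1)] = 13(s − 5) / (6(s + 1)).
So |(4s - 9)/(s + 1) − (11/6)| = 13|s − 5| / (6·|s + 1|).
Require delta ≤ 3, so |s + 1| ≥ |6| − |s − 5| > 6 − 3 = 3.
Hence |(4s - 9)/(s + 1) − (11/6)| < 13|s − 5|/(6·3) = (13/18)|s − 5|, which is < eps once |s − 5| < (18/13)eps.
Take delta = min(3, (18/13)eps). Then 0 < |s − 5| < delta forces both bounds, so |(4s - 9)/(s + 1) − (11/6)| < eps.

delta = min(3, (18/13)eps)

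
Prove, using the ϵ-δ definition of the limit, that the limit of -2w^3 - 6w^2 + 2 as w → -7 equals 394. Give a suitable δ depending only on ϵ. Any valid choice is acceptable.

δ = min(1, ϵ/248)

Fix ϵ > 0. We want δ > 0 such that 0 < |w + 7| < δ implies |(-2w^3 - 6w^2 + 2) − 394| < ϵ.
(-2w^3 - 6w^2 + 2) − 394 = -2w^3 - 6w^2 - 392 = (w + 7)(-2w^2 + 8w - 56).
So |(-2w^3 - 6w^2 + 2) − 394| = |w + 7|·|-2w^2 + 8w - 56|.
Assume first that |w + 7| < 1, so |w| < 8. Then |-2w^2 + 8w - 56| ≤ 2·8^2 + 8·8 + 56 = 248.
Hence |(-2w^3 - 6w^2 + 2) − 394| ≤ 248|w + 7| < ϵ provided |w + 7| < ϵ/248.
Take δ = min(1, ϵ/248). Then 0 < |w + 7| < δ gives both |w + 7| < 1 and |w + 7| < ϵ/248, so |(-2w^3 - 6w^2 + 2) − 394| < ϵ.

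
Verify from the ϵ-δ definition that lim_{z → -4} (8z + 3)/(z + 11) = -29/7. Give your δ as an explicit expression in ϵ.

δ = min(7/2, (49/170)ϵ)

Let ϵ > 0. We want δ > 0 with 0 < |z + 4| < δ ⇒ |(8z + 3)/(z + 11) + 29/7| < ϵ.
Combining over a common denominator, (8z + 3)/(z + 11) + 29/7 = [(8z + 3)·7 − (-29)·(z + 11)] / [7·(z + 11)] = 85(z + 4) / (7(z + 11)).
So |(8z + 3)/(z + 11) + 29/7| = 85|z + 4| / (7·|z + 11|).
Require δ ≤ 7/2, so |z + 11| ≥ |7| − |z + 4| > 7 − 7/2 = 7/2.
Hence |(8z + 3)/(z + 11) + 29/7| < 85|z + 4|/(7·(7/2)) = (170/49)|z + 4|, which is < ϵ once |z + 4| < (49/170)ϵ.
Take δ = min(7/2, (49/170)ϵ). Then 0 < |z + 4| < δ forces both bounds, so |(8z + 3)/(z + 11) + 29/7| < ϵ.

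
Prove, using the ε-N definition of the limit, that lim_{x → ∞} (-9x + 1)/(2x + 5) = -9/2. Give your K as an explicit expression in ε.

K = (47/4)/ε

Fix ε > 0. We seek K > 0 such that x > K implies |(-9x + 1)/(2x + 5) + 9/2| < ε.
(-9x + 1)/(2x + 5) + 9/2 = (2(-9x + 1) − (-9)(2x + 5)) / (2(2x + 5)) = 47/(2(2x + 5)).
For x > 0 we have 2x + 5 > 2x, so |(-9x + 1)/(2x + 5) + 9/2| = 47/(2(2x + 5)) < 47/(2·2x) = (47/4)/x.
Thus |(-9x + 1)/(2x + 5) + 9/2| < ε whenever x > (47/4)/ε.
Take K = (47/4)/ε. If x > K then |(-9x + 1)/(2x + 5) + 9/2| < (47/4)/x < ε.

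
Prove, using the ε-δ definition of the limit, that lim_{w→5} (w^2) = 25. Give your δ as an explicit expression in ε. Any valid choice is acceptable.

Suppose ε > 0. We seek δ > 0 with 0 < |w − 5| < δ ⇒ |w^2 − 25| < ε.
Factor: w^2 − 25 = (w − 5)(w + 5), so |w^2 − 25| = |w − 5|·|w + 5|.
Restrict δ ≤ 1. Then |w − 5| < 1 gives |w| < 6, so by the triangle inequality |w + 5| ≤ 6 + 5 = 11.
Hence |w^2 − 25| ≤ 11|w − 5|, which is < ε once |w − 5| < ε/11.
Take δ = min(1, ε/11). If 0 < |w − 5| < δ then both bounds hold and |w^2 − 25| ≤ 11|w − 5| < 11·(ε/11) = ε.

δ = min(1, ε/11)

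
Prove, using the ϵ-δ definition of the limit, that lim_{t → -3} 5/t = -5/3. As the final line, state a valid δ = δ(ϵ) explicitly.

δ = min(3/2, (9/10)ϵ)

Fix ϵ > 0. We seek δ > 0 such that 0 < |t + 3| < δ implies |5/t + 5/3| < ϵ.
|5/t + 5/3| = 5·|-3 − t|/(3·|t|) = 5|t + 3|/(3|t|).
Require δ ≤ 3/2 so that |t| > 3 − 3/2 = 3/2, hence 3|t| > 9/2.
Then |5/t + 5/3| < 5|t + 3|/(9/2), which is < ϵ when |t + 3| < (9/10)ϵ.
Take δ = min(3/2, (9/10)ϵ). Then 0 < |t + 3| < δ gives both |t + 3| < 3/2 and |t + 3| < (9/10)ϵ, so |5/t + 5/3| < ϵ.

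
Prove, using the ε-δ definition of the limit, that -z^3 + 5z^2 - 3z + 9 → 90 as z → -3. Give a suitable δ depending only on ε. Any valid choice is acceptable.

δ = min(1, ε/75)

Suppose ε > 0. We want δ > 0 such that 0 < |z + 3| < δ implies |(-z^3 + 5z^2 - 3z + 9) − 90| < ε.
(-z^3 + 5z^2 - 3z + 9) − 90 = -z^3 + 5z^2 - 3z - 81 = (z + 3)(-z^2 + 8z - 27).
So |(-z^3 + 5z^2 - 3z + 9) − 90| = |z + 3|·|-z^2 + 8z - 27|.
Require δ ≤ 1. Then |z + 3| < 1 gives |z| < 4, and by the triangle inequality |-z^2 + 8z - 27| ≤ 4^2 + 8·4 + 27 = 75.
Hence |(-z^3 + 5z^2 - 3z + 9) − 90| ≤ 75|z + 3| < ε provided |z + 3| < ε/75.
Take δ = min(1, ε/75). Then 0 < |z + 3| < δ gives both |z + 3| < 1 and |z + 3| < ε/75, so |(-z^3 + 5z^2 - 3z + 9) − 90| < ε.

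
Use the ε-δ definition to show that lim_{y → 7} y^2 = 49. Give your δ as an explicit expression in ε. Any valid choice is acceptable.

δ = min(1, ε/15)

Fix ε > 0. We seek δ > 0 with 0 < |y − 7| < δ ⇒ |y^2 − 49| < ε.
Factor: y^2 − 49 = (y − 7)(y + 7), so |y^2 − 49| = |y − 7|·|y + 7|.
Impose δ ≤ 1 so that |y| < 8; then |y + 7| ≤ 15.
Hence |y^2 − 49| ≤ 15|y − 7|, which is < ε once |y − 7| < ε/15.
Take δ = min(1, ε/15). If 0 < |y − 7| < δ then both bounds hold and |y^2 − 49| ≤ 15|y − 7| < 15·(ε/15) = ε.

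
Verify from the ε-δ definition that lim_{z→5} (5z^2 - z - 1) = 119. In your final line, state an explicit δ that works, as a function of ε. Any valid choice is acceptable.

Fix ε > 0. We want δ > 0 such that 0 < |z − 5| < δ implies |(5z^2 - z - 1) − 119| < ε.
(5z^2 - z - 1) − 119 = 5z^2 - z - 120 = (z − 5)(5z + 24).
So |(5z^2 - z - 1) − 119| = |z − 5|·|5z + 24|.
Require δ ≤ 1. Then |z − 5| < 1 gives |z| < 6, and by the triangle inequality |5z + 24| ≤ 5·6 + 24 = 54.
Hence |(5z^2 - z - 1) − 119| ≤ 54|z − 5| < ε provided |z − 5| < ε/54.
Take δ = min(1, ε/54). Then 0 < |z − 5| < δ gives both |z − 5| < 1 and |z − 5| < ε/54, so |(5z^2 - z - 1) − 119| < ε.

δ = min(1, ε/54)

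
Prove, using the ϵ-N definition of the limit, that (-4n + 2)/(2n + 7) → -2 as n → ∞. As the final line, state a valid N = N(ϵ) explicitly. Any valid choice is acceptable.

Let ϵ > 0 be given. For n ≥ 1, |(-4n + 2)/(2n + 7) + 2| = |32|/(2(2n + 7)) = 32/(2(2n + 7)).
Since 2n + 7 ≥ 2n for n ≥ 1, this is ≤ 32/(2·2n) = 8/n.
So |(-4n + 2)/(2n + 7) + 2| < ϵ whenever n > 8/ϵ.
Take N = 8/ϵ. If n > N then |(-4n + 2)/(2n + 7) + 2| ≤ 8/n < ϵ.

N = 8/ϵ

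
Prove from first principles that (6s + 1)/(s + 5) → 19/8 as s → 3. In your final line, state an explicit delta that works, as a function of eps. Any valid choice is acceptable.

delta = min(4, (32/29)eps)

Let eps > 0. We want delta > 0 with 0 < |s − 3| < delta ⇒ |(6s + 1)/(s + 5) − (19/8)| < eps.
Combining over a common denominator, (6s + 1)/(s + 5) − (19/8) = [(6s + 1)·8 − 19·(s + 5)] / [8·(s + 5)] = 29(s − 3) / (8(s + 5)).
So |(6s + 1)/(s + 5) − (19/8)| = 29|s − 3| / (8·|s + 5|).
Restrict delta ≤ 4. Then |s − 3| < 4 gives |s + 5| = |(s − 3) + 8| ≥ 8 − 4 = 4.
Hence |(6s + 1)/(s + 5) − (19/8)| < 29|s − 3|/(8·4) = (29/32)|s − 3|, which is < eps once |s − 3| < (32/29)eps.
Take delta = min(4, (32/29)eps). Then 0 < |s − 3| < delta forces both bounds, so |(6s + 1)/(s + 5) − (19/8)| < eps.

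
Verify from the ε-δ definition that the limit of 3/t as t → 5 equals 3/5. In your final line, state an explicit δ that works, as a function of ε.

Fix ε > 0. We seek δ > 0 such that 0 < |t − 5| < δ implies |3/t − (3/5)| < ε.
|3/t − (3/5)| = 3·|5 − t|/(5·|t|) = 3|t − 5|/(5|t|).
Restrict δ ≤ 5/2. Then |t − 5| < 5/2 gives |t| > 5/2, so 5|t| > 25/2.
Then |3/t − (3/5)| < 3|t − 5|/(25/2), which is < ε when |t − 5| < (25/6)ε.
Take δ = min(5/2, (25/6)ε). Then 0 < |t − 5| < δ gives both |t − 5| < 5/2 and |t − 5| < (25/6)ε, so |3/t − (3/5)| < ε.

δ = min(5/2, (25/6)ε)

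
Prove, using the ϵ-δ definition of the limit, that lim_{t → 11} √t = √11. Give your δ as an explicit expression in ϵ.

δ = min(11, √11·ϵ)

Let ϵ > 0. We want δ > 0 such that 0 < |t − 11| < δ implies |√t − √11| < ϵ.
Multiplying by the conjugate, |√t − √11| = |t − 11|/(√t + √11).
Restrict δ ≤ 11 so that |t − 11| < 11 forces t > 0, and then √t + √11 > √11.
Hence |√t − √11| < |t − 11|/√11, which is < ϵ once |t − 11| < √11·ϵ.
Take δ = min(11, √11·ϵ). If 0 < |t − 11| < δ then t > 0 and |√t − √11| < |t − 11|/√11 < ϵ.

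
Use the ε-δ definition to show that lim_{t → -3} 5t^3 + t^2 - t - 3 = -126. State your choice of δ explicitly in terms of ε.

Fix ε > 0. We want δ > 0 such that 0 < |t + 3| < δ implies |(5t^3 + t^2 - t - 3) + 126| < ε.
(5t^3 + t^2 - t - 3) + 126 = 5t^3 + t^2 - t + 123 = (t + 3)(5t^2 - 14t + 41).
So |(5t^3 + t^2 - t - 3) + 126| = |t + 3|·|5t^2 - 14t + 41|.
Require δ ≤ 1. Then |t + 3| < 1 gives |t| < 4, and by the triangle inequality |5t^2 - 14t + 41| ≤ 5·4^2 + 14·4 + 41 = 177.
Hence |(5t^3 + t^2 - t - 3) + 126| ≤ 177|t + 3| < ε provided |t + 3| < ε/177.
Choosing δ = min(1, ε/177) ensures both conditions, hence |(5t^3 + t^2 - t - 3) + 126| < ε.

δ = min(1, ε/177)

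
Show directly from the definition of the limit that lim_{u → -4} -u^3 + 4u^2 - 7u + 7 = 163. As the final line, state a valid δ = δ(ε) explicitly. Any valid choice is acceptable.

Let ε > 0. We want δ > 0 such that 0 < |u + 4| < δ implies |(-u^3 + 4u^2 - 7u + 7) − 163| < ε.
(-u^3 + 4u^2 - 7u + 7) − 163 = -u^3 + 4u^2 - 7u - 156 = (u + 4)(-u^2 + 8u - 39).
So |(-u^3 + 4u^2 - 7u + 7) − 163| = |u + 4|·|-u^2 + 8u - 39|.
Assume first that |u + 4| < 1, so |u| < 5. Then |-u^2 + 8u - 39| ≤ 5^2 + 8·5 + 39 = 104.
Hence |(-u^3 + 4u^2 - 7u + 7) − 163| ≤ 104|u + 4| < ε provided |u + 4| < ε/104.
Take δ = min(1, ε/104). Then 0 < |u + 4| < δ gives both |u + 4| < 1 and |u + 4| < ε/104, so |(-u^3 + 4u^2 - 7u + 7) − 163| < ε.

δ = min(1, ε/104)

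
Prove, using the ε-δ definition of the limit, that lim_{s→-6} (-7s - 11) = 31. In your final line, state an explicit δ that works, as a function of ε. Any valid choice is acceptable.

Fix ε > 0. We need δ > 0 so that 0 < |s + 6| < δ implies |(-7s - 11) − 31| < ε.
|(-7s - 11) − 31| = |-7s - 42| = 7|s + 6|.
So 7|s + 6| < ε exactly when |s + 6| < ε/7.
Take δ = ε/7. If 0 < |s + 6| < δ then |(-7s - 11) − 31| = 7|s + 6| < 7·(ε/7) = ε.

δ = ε/7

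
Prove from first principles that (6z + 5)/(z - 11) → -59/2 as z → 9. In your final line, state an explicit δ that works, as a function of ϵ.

Let ϵ > 0. We want δ > 0 with 0 < |z − 9| < δ ⇒ |(6z + 5)/(z - 11) + 59/2| < ϵ.
Combining over a common denominator, (6z + 5)/(z - 11) + 59/2 = [(6z + 5)·(-2) − 59·(z - 11)] / [(-2)·(z - 11)] = -71(z − 9) / ((-2)(z - 11)).
So |(6z + 5)/(z - 11) + 59/2| = 71|z − 9| / (2·|z − 11|).
Restrict δ ≤ 1. Then |z − 9| < 1 gives |z − 11| = |(z − 9) + (-2)| ≥ 2 − 1 = 1.
Hence |(6z + 5)/(z - 11) + 59/2| < 71|z − 9|/(2·1) = (71/2)|z − 9|, which is < ϵ once |z − 9| < (2/71)ϵ.
Take δ = min(1, (2/71)ϵ). Then 0 < |z − 9| < δ forces both bounds, so |(6z + 5)/(z - 11) + 59/2| < ϵ.

δ = min(1, (2/71)ϵ)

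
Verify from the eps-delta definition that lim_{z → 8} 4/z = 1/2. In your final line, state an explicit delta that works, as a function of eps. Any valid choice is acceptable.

delta = min(4, 8eps)

Fix eps > 0. We seek delta > 0 such that 0 < |z − 8| < delta implies |4/z − (1/2)| < eps.
|4/z − (1/2)| = 4·|8 − z|/(8·|z|) = 4|z − 8|/(8|z|).
Restrict delta ≤ 4. Then |z − 8| < 4 gives |z| > 4, so 8|z| > 32.
Then |4/z − (1/2)| < 4|z − 8|/32, which is < eps when |z − 8| < 8eps.
Take delta = min(4, 8eps). Then 0 < |z − 8| < delta gives both |z − 8| < 4 and |z − 8| < 8eps, so |4/z − (1/2)| < eps.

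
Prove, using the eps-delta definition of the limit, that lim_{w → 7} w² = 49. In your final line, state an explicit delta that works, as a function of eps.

delta = min(2, eps/16)

Suppose eps > 0. We seek delta > 0 with 0 < |w − 7| < delta ⇒ |w² − 49| < eps.
Factor: w² − 49 = (w − 7)(w + 7), so |w² − 49| = |w − 7|·|w + 7|.
Impose delta ≤ 2 so that |w| < 9; then |w + 7| ≤ 16.
Hence |w² − 49| ≤ 16|w − 7|, which is < eps once |w − 7| < eps/16.
Take delta = min(2, eps/16). If 0 < |w − 7| < delta then both bounds hold and |w² − 49| ≤ 16|w − 7| < 16·(eps/16) = eps.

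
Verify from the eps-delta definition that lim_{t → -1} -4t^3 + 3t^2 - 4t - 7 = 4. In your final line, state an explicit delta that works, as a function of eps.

Fix eps > 0. We want delta > 0 such that 0 < |t + 1| < delta implies |(-4t^3 + 3t^2 - 4t - 7) − 4| < eps.
(-4t^3 + 3t^2 - 4t - 7) − 4 = -4t^3 + 3t^2 - 4t - 11 = (t + 1)(-4t^2 + 7t - 11).
So |(-4t^3 + 3t^2 - 4t - 7) − 4| = |t + 1|·|-4t^2 + 7t - 11|.
Require delta ≤ 2. Then |t + 1| < 2 gives |t| < 3, and by the triangle inequality |-4t^2 + 7t - 11| ≤ 4·3^2 + 7·3 + 11 = 68.
Hence |(-4t^3 + 3t^2 - 4t - 7) − 4| ≤ 68|t + 1| < eps provided |t + 1| < eps/68.
Take delta = min(2, eps/68). Then 0 < |t + 1| < delta gives both |t + 1| < 2 and |t + 1| < eps/68, so |(-4t^3 + 3t^2 - 4t - 7) − 4| < eps.

delta = min(2, eps/68)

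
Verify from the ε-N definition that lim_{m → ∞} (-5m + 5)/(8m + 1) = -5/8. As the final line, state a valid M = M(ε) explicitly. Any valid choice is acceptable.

Let ε > 0. For m ≥ 1, |(-5m + 5)/(8m + 1) + 5/8| = |45|/(8(8m + 1)) = 45/(8(8m + 1)).
Since 8m + 1 ≥ 8m for m ≥ 1, this is ≤ 45/(8·8m) = (45/64)/m.
So |(-5m + 5)/(8m + 1) + 5/8| < ε whenever m > (45/64)/ε.
Take M = (45/64)/ε. If m > M then |(-5m + 5)/(8m + 1) + 5/8| ≤ (45/64)/m < ε.

M = (45/64)/ε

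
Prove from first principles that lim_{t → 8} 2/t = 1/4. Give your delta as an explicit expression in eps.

delta = min(4, 16eps)

Suppose eps > 0. We seek delta > 0 such that 0 < |t − 8| < delta implies |2/t − (1/4)| < eps.
|2/t − (1/4)| = 2·|8 − t|/(8·|t|) = 2|t − 8|/(8|t|).
Require delta ≤ 4 so that |t| > 8 − 4 = 4, hence 8|t| > 32.
Then |2/t − (1/4)| < 2|t − 8|/32, which is < eps when |t − 8| < 16eps.
Take delta = min(4, 16eps). Then 0 < |t − 8| < delta gives both |t − 8| < 4 and |t − 8| < 16eps, so |2/t − (1/4)| < eps.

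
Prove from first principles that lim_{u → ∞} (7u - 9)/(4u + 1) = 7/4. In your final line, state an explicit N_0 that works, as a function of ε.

Fix ε > 0. We seek N_0 > 0 such that u > N_0 implies |(7u - 9)/(4u + 1) − (7/4)| < ε.
(7u - 9)/(4u + 1) − (7/4) = (4(7u - 9) − 7(4u + 1)) / (4(4u + 1)) = -43/(4(4u + 1)).
For u > 0 we have 4u + 1 > 4u, so |(7u - 9)/(4u + 1) − (7/4)| = 43/(4(4u + 1)) < 43/(4·4u) = (43/16)/u.
Thus |(7u - 9)/(4u + 1) − (7/4)| < ε whenever u > (43/16)/ε.
Take N_0 = (43/16)/ε. If u > N_0 then |(7u - 9)/(4u + 1) − (7/4)| < (43/16)/u < ε.

N_0 = (43/16)/ε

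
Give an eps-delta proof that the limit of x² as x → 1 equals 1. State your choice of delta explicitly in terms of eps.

Suppose eps > 0. We seek delta > 0 with 0 < |x − 1| < delta ⇒ |x² − 1| < eps.
Factor: x² − 1 = (x − 1)(x + 1), so |x² − 1| = |x − 1|·|x + 1|.
Impose delta ≤ 1 so that |x| < 2; then |x + 1| ≤ 3.
Hence |x² − 1| ≤ 3|x − 1|, which is < eps once |x − 1| < eps/3.
Take delta = min(1, eps/3). If 0 < |x − 1| < delta then both bounds hold and |x² − 1| ≤ 3|x − 1| < 3·(eps/3) = eps.

delta = min(1, eps/3)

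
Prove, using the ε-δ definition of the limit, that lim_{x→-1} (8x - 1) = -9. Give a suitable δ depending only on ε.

Let ε > 0. We need δ > 0 so that 0 < |x + 1| < δ implies |(8x - 1) + 9| < ε.
Since (8x - 1) + 9 = 8(x + 1), we have |(8x - 1) + 9| = 8|x + 1|.
Thus it suffices that |x + 1| < ε/8.
Take δ = ε/8. If 0 < |x + 1| < δ then |(8x - 1) + 9| = 8|x + 1| < 8·(ε/8) = ε.

δ = ε/8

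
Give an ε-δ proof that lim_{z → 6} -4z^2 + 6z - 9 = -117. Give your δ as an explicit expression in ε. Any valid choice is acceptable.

δ = min(2, ε/50)

Let ε > 0. We want δ > 0 such that 0 < |z − 6| < δ implies |(-4z^2 + 6z - 9) + 117| < ε.
(-4z^2 + 6z - 9) + 117 = -4z^2 + 6z + 108 = (z − 6)(-4z - 18).
So |(-4z^2 + 6z - 9) + 117| = |z − 6|·|-4z - 18|.
Require δ ≤ 2. Then |z − 6| < 2 gives |z| < 8, and by the triangle inequality |-4z - 18| ≤ 4·8 + 18 = 50.
Hence |(-4z^2 + 6z - 9) + 117| ≤ 50|z − 6| < ε provided |z − 6| < ε/50.
Take δ = min(2, ε/50). Then 0 < |z − 6| < δ gives both |z − 6| < 2 and |z − 6| < ε/50, so |(-4z^2 + 6z - 9) + 117| < ε.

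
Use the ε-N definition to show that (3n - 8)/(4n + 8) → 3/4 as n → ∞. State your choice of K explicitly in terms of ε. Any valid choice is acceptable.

Suppose ε > 0. For n ≥ 1, |(3n - 8)/(4n + 8) − (3/4)| = |-56|/(4(4n + 8)) = 56/(4(4n + 8)).
Since 4n + 8 ≥ 4n for n ≥ 1, this is ≤ 56/(4·4n) = (7/2)/n.
So |(3n - 8)/(4n + 8) − (3/4)| < ε whenever n > (7/2)/ε.
Take K = (7/2)/ε. If n > K then |(3n - 8)/(4n + 8) − (3/4)| ≤ (7/2)/n < ε.

K = (7/2)/ε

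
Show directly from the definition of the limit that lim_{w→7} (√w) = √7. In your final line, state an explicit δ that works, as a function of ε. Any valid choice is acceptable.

Suppose ε > 0. We want δ > 0 such that 0 < |w − 7| < δ implies |√w − √7| < ε.
Multiplying by the conjugate, |√w − √7| = |w − 7|/(√w + √7).
Restrict δ ≤ 7 so that |w − 7| < 7 forces w > 0, and then √w + √7 > √7.
Hence |√w − √7| < |w − 7|/√7, which is < ε once |w − 7| < √7·ε.
Take δ = min(7, √7·ε). If 0 < |w − 7| < δ then w > 0 and |√w − √7| < |w − 7|/√7 < ε.

δ = min(7, √7·ε)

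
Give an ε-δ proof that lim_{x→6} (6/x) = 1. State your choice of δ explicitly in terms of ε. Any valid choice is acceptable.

δ = min(3, 3ε)

Let ε > 0. We seek δ > 0 such that 0 < |x − 6| < δ implies |6/x − 1| < ε.
|6/x − 1| = 6·|6 − x|/(6·|x|) = 6|x − 6|/(6|x|).
Require δ ≤ 3 so that |x| > 6 − 3 = 3, hence 6|x| > 18.
Then |6/x − 1| < 6|x − 6|/18, which is < ε when |x − 6| < 3ε.
Take δ = min(3, 3ε). Then 0 < |x − 6| < δ gives both |x − 6| < 3 and |x − 6| < 3ε, so |6/x − 1| < ε.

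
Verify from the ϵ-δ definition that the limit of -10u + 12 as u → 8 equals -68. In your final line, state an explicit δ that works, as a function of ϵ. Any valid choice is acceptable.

δ = ϵ/10

Suppose ϵ > 0. We need δ > 0 so that 0 < |u − 8| < δ implies |(-10u + 12) + 68| < ϵ.
Since (-10u + 12) + 68 = -10(u − 8), we have |(-10u + 12) + 68| = 10|u − 8|.
So 10|u − 8| < ϵ exactly when |u − 8| < ϵ/10.
Choosing δ = ϵ/10 gives |(-10u + 12) + 68| = 10|u − 8| < ϵ whenever |u − 8| < δ.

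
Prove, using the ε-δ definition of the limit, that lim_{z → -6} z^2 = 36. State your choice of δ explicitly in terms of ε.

Fix ε > 0. We seek δ > 0 with 0 < |z + 6| < δ ⇒ |z^2 − 36| < ε.
Factor: z^2 − 36 = (z + 6)(z - 6), so |z^2 − 36| = |z + 6|·|z - 6|.
Restrict δ ≤ 1. Then |z + 6| < 1 gives |z| < 7, so by the triangle inequality |z - 6| ≤ 7 + 6 = 13.
Hence |z^2 − 36| ≤ 13|z + 6|, which is < ε once |z + 6| < ε/13.
Take δ = min(1, ε/13). If 0 < |z + 6| < δ then both bounds hold and |z^2 − 36| ≤ 13|z + 6| < 13·(ε/13) = ε.

δ = min(1, ε/13)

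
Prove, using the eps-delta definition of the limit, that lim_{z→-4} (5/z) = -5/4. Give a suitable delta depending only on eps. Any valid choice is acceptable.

Let eps > 0 be given. We seek delta > 0 such that 0 < |z + 4| < delta implies |5/z + 5/4| < eps.
|5/z + 5/4| = 5·|-4 − z|/(4·|z|) = 5|z + 4|/(4|z|).
Require delta ≤ 2 so that |z| > 4 − 2 = 2, hence 4|z| > 8.
Then |5/z + 5/4| < 5|z + 4|/8, which is < eps when |z + 4| < (8/5)eps.
Take delta = min(2, (8/5)eps). Then 0 < |z + 4| < delta gives both |z + 4| < 2 and |z + 4| < (8/5)eps, so |5/z + 5/4| < eps.

delta = min(2, (8/5)eps)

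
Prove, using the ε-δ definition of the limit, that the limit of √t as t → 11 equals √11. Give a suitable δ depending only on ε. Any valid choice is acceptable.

δ = min(11, √11·ε)

Fix ε > 0. We want δ > 0 such that 0 < |t − 11| < δ implies |√t − √11| < ε.
Multiplying by the conjugate, |√t − √11| = |t − 11|/(√t + √11).
Restrict δ ≤ 11 so that |t − 11| < 11 forces t > 0, and then √t + √11 > √11.
Hence |√t − √11| < |t − 11|/√11, which is < ε once |t − 11| < √11·ε.
Take δ = min(11, √11·ε). If 0 < |t − 11| < δ then t > 0 and |√t − √11| < |t − 11|/√11 < ε.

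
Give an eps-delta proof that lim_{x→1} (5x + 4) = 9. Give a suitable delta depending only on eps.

delta = eps/5

Let eps > 0. We need delta > 0 so that 0 < |x − 1| < delta implies |(5x + 4) − 9| < eps.
|(5x + 4) − 9| = |5x - 5| = 5|x − 1|.
So 5|x − 1| < eps exactly when |x − 1| < eps/5.
Choosing delta = eps/5 gives |(5x + 4) − 9| = 5|x − 1| < eps whenever |x − 1| < delta.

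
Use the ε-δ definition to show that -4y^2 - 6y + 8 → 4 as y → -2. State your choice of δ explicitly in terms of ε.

Let ε > 0 be given. We want δ > 0 such that 0 < |y + 2| < δ implies |(-4y^2 - 6y + 8) − 4| < ε.
(-4y^2 - 6y + 8) − 4 = -4y^2 - 6y + 4 = (y + 2)(-4y + 2).
So |(-4y^2 - 6y + 8) − 4| = |y + 2|·|-4y + 2|.
Assume first that |y + 2| < 2, so |y| < 4. Then |-4y + 2| ≤ 4·4 + 2 = 18.
Hence |(-4y^2 - 6y + 8) − 4| ≤ 18|y + 2| < ε provided |y + 2| < ε/18.
Take δ = min(2, ε/18). Then 0 < |y + 2| < δ gives both |y + 2| < 2 and |y + 2| < ε/18, so |(-4y^2 - 6y + 8) − 4| < ε.

δ = min(2, ε/18)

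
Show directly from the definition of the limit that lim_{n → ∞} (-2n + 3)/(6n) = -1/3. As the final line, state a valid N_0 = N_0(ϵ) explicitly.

Fix ϵ > 0. For n ≥ 1, |(-2n + 3)/(6n) + 1/3| = |18|/(6(6n)) = 18/(6(6n)).
Since 6n ≥ 6n for n ≥ 1, this is ≤ 18/(6·6n) = (1/2)/n.
So |(-2n + 3)/(6n) + 1/3| < ϵ whenever n > (1/2)/ϵ.
Take N_0 = (1/2)/ϵ. If n > N_0 then |(-2n + 3)/(6n) + 1/3| ≤ (1/2)/n < ϵ.

N_0 = (1/2)/ϵ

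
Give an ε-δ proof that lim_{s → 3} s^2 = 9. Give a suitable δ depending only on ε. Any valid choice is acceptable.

Let ε > 0. We seek δ > 0 with 0 < |s − 3| < δ ⇒ |s^2 − 9| < ε.
Factor: s^2 − 9 = (s − 3)(s + 3), so |s^2 − 9| = |s − 3|·|s + 3|.
Impose δ ≤ 1 so that |s| < 4; then |s + 3| ≤ 7.
Hence |s^2 − 9| ≤ 7|s − 3|, which is < ε once |s − 3| < ε/7.
Take δ = min(1, ε/7). If 0 < |s − 3| < δ then both bounds hold and |s^2 − 9| ≤ 7|s − 3| < 7·(ε/7) = ε.

δ = min(1, ε/7)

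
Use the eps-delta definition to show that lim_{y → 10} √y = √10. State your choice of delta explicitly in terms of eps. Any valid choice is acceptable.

Let eps > 0 be given. We want delta > 0 such that 0 < |y − 10| < delta implies |√y − √10| < eps.
Multiplying by the conjugate, |√y − √10| = |y − 10|/(√y + √10).
Restrict delta ≤ 10 so that |y − 10| < 10 forces y > 0, and then √y + √10 > √10.
Hence |√y − √10| < |y − 10|/√10, which is < eps once |y − 10| < √10·eps.
Take delta = min(10, √10·eps). If 0 < |y − 10| < delta then y > 0 and |√y − √10| < |y − 10|/√10 < eps.

delta = min(10, √10·eps)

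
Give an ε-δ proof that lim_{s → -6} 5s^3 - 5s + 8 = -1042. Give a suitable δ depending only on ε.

δ = min(1, ε/630)

Suppose ε > 0. We want δ > 0 such that 0 < |s + 6| < δ implies |(5s^3 - 5s + 8) + 1042| < ε.
(5s^3 - 5s + 8) + 1042 = 5s^3 - 5s + 1050 = (s + 6)(5s^2 - 30s + 175).
So |(5s^3 - 5s + 8) + 1042| = |s + 6|·|5s^2 - 30s + 175|.
Assume first that |s + 6| < 1, so |s| < 7. Then |5s^2 - 30s + 175| ≤ 5·7^2 + 30·7 + 175 = 630.
Hence |(5s^3 - 5s + 8) + 1042| ≤ 630|s + 6| < ε provided |s + 6| < ε/630.
Take δ = min(1, ε/630). Then 0 < |s + 6| < δ gives both |s + 6| < 1 and |s + 6| < ε/630, so |(5s^3 - 5s + 8) + 1042| < ε.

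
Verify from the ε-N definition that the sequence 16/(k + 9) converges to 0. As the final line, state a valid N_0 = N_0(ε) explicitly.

N_0 = 16/ε

Let ε > 0 be given. For k ≥ 1, |16/(k + 9) − 0| = 16/(k + 9) ≤ 16/k.
We need 16/k < ε, i.e. k > 16/ε.
Take N_0 = 16/ε. If k > N_0 then |16/(k + 9)| ≤ 16/k < ε.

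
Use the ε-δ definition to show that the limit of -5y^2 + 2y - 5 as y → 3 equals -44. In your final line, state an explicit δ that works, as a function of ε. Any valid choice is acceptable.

δ = min(2, ε/38)

Let ε > 0. We want δ > 0 such that 0 < |y − 3| < δ implies |(-5y^2 + 2y - 5) + 44| < ε.
(-5y^2 + 2y - 5) + 44 = -5y^2 + 2y + 39 = (y − 3)(-5y - 13).
So |(-5y^2 + 2y - 5) + 44| = |y − 3|·|-5y - 13|.
Assume first that |y − 3| < 2, so |y| < 5. Then |-5y - 13| ≤ 5·5 + 13 = 38.
Hence |(-5y^2 + 2y - 5) + 44| ≤ 38|y − 3| < ε provided |y − 3| < ε/38.
Take δ = min(2, ε/38). Then 0 < |y − 3| < δ gives both |y − 3| < 2 and |y − 3| < ε/38, so |(-5y^2 + 2y - 5) + 44| < ε.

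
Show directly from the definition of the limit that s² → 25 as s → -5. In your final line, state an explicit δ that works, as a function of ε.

Let ε > 0 be given. We seek δ > 0 with 0 < |s + 5| < δ ⇒ |s² − 25| < ε.
Factor: s² − 25 = (s + 5)(s - 5), so |s² − 25| = |s + 5|·|s - 5|.
Impose δ ≤ 1 so that |s| < 6; then |s - 5| ≤ 11.
Hence |s² − 25| ≤ 11|s + 5|, which is < ε once |s + 5| < ε/11.
Take δ = min(1, ε/11). If 0 < |s + 5| < δ then both bounds hold and |s² − 25| ≤ 11|s + 5| < 11·(ε/11) = ε.

δ = min(1, ε/11)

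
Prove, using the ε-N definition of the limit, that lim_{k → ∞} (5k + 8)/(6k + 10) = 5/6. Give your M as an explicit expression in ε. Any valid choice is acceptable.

M = (1/18)/ε

Suppose ε > 0. For k ≥ 1, |(5k + 8)/(6k + 10) − (5/6)| = |-2|/(6(6k + 10)) = 2/(6(6k + 10)).
Since 6k + 10 ≥ 6k for k ≥ 1, this is ≤ 2/(6·6k) = (1/18)/k.
So |(5k + 8)/(6k + 10) − (5/6)| < ε whenever k > (1/18)/ε.
Take M = (1/18)/ε. If k > M then |(5k + 8)/(6k + 10) − (5/6)| ≤ (1/18)/k < ε.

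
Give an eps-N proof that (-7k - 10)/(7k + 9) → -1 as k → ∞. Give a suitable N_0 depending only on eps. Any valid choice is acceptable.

N_0 = (1/7)/eps

Fix eps > 0. For k ≥ 1, |(-7k - 10)/(7k + 9) + 1| = |-7|/(7(7k + 9)) = 7/(7(7k + 9)).
Since 7k + 9 ≥ 7k for k ≥ 1, this is ≤ 7/(7·7k) = (1/7)/k.
So |(-7k - 10)/(7k + 9) + 1| < eps whenever k > (1/7)/eps.
Take N_0 = (1/7)/eps. If k > N_0 then |(-7k - 10)/(7k + 9) + 1| ≤ (1/7)/k < eps.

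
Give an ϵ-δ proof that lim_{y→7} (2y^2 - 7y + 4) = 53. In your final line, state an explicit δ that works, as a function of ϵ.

Fix ϵ > 0. We want δ > 0 such that 0 < |y − 7| < δ implies |(2y^2 - 7y + 4) − 53| < ϵ.
(2y^2 - 7y + 4) − 53 = 2y^2 - 7y - 49 = (y − 7)(2y + 7).
So |(2y^2 - 7y + 4) − 53| = |y − 7|·|2y + 7|.
Require δ ≤ 2. Then |y − 7| < 2 gives |y| < 9, and by the triangle inequality |2y + 7| ≤ 2·9 + 7 = 25.
Hence |(2y^2 - 7y + 4) − 53| ≤ 25|y − 7| < ϵ provided |y − 7| < ϵ/25.
Take δ = min(2, ϵ/25). Then 0 < |y − 7| < δ gives both |y − 7| < 2 and |y − 7| < ϵ/25, so |(2y^2 - 7y + 4) − 53| < ϵ.

δ = min(2, ϵ/25)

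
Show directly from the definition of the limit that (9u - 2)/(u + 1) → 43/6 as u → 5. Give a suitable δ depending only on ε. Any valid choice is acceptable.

δ = min(3, (18/11)ε)

Fix ε > 0. We want δ > 0 with 0 < |u − 5| < δ ⇒ |(9u - 2)/(u + 1) − (43/6)| < ε.
Combining over a common denominator, (9u - 2)/(u + 1) − (43/6) = [(9u - 2)·6 − 43·(u + 1)] / [6·(u + 1)] = 11(u − 5) / (6(u + 1)).
So |(9u - 2)/(u + 1) − (43/6)| = 11|u − 5| / (6·|u + 1|).
Require δ ≤ 3, so |u + 1| ≥ |6| − |u − 5| > 6 − 3 = 3.
Hence |(9u - 2)/(u + 1) − (43/6)| < 11|u − 5|/(6·3) = (11/18)|u − 5|, which is < ε once |u − 5| < (18/11)ε.
Take δ = min(3, (18/11)ε). Then 0 < |u − 5| < δ forces both bounds, so |(9u - 2)/(u + 1) − (43/6)| < ε.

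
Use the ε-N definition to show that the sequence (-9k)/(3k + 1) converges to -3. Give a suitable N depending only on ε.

N = 1/ε

Let ε > 0 be given. For k ≥ 1, |(-9k)/(3k + 1) + 3| = |9|/(3(3k + 1)) = 9/(3(3k + 1)).
Since 3k + 1 ≥ 3k for k ≥ 1, this is ≤ 9/(3·3k) = 1/k.
So |(-9k)/(3k + 1) + 3| < ε whenever k > 1/ε.
Take N = 1/ε. If k > N then |(-9k)/(3k + 1) + 3| ≤ 1/k < ε.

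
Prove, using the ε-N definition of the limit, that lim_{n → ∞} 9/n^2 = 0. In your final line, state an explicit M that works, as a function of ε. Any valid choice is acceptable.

Let ε > 0. For n ≥ 1, |9/n^2 − 0| = 9/n^2.
9/n^2 < ε ⇔ n^2 > 9/ε ⇔ n > (9/ε)^{1/2}.
Take M = (9/ε)^{1/2}. Then n > M implies 9/n^2 < ε.

M = (9/ε)^{1/2}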